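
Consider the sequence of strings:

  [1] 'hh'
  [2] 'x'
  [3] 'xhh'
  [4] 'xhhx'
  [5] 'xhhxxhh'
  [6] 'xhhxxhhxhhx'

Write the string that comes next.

From term 3 onward, concatenate the last term with the second-to-last: x·hh = xhh, xhh·x = xhhx, …
So term 7 is xhhxxhhxhhx·xhhxxhh.

xhhxxhhxhhxxhhxxhh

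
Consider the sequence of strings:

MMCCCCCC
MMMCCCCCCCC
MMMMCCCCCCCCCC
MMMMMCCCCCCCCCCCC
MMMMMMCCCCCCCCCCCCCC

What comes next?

Reading off run lengths: M runs 2, 3, 4, 5, 6; C runs 6, 8, 10, 12, 14 — each is linear in n, where the shown terms are n = 3, 4, 5, 6, 7.
At n = 8 the blocks have lengths 7, 16.

MMMMMMMCCCCCCCCCCCCCCCC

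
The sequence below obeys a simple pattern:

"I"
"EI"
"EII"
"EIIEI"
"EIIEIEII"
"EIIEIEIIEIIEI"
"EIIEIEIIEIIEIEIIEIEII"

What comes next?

EIIEIEIIEIIEIEIIEIEIIEIIEIEIIEIIEI

Each term (from the third on) is the previous term followed by the one before it: term 3 = EI·I = EII.
The next term joins EIIEIEIIEIIEIEIIEIEII and EIIEIEIIEIIEI.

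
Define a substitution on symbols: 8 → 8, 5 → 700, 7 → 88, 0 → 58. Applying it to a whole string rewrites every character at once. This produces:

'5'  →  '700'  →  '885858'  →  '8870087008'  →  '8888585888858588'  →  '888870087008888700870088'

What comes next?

888888585888858588888885858888585888

φ(888870087008888700870088) expands symbol-by-symbol to 8 8 8 8 88 58 58 8 88 58 58 8 8 8 8 88 58 58 8 88 58 58 8 8; joining the 24 pieces gives the next term.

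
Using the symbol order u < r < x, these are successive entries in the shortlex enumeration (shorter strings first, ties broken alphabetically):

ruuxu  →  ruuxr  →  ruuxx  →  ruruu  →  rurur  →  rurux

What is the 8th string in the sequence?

rurrr

Continuing the enumeration 2 steps past rurux: rurux → rurru → (answer).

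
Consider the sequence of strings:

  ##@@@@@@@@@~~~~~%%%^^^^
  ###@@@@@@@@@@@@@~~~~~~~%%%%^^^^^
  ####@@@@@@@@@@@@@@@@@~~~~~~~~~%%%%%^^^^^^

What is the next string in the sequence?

#####@@@@@@@@@@@@@@@@@@@@@~~~~~~~~~~~%%%%%%^^^^^^^

Reading off run lengths: # runs 2, 3, 4; @ runs 9, 13, 17; ~ runs 5, 7, 9; % runs 3, 4, 5; ^ runs 4, 5, 6 — each is linear in n, where the shown terms are n = 2, 3, 4.
At n = 5 the blocks have lengths 5, 21, 11, 6, 7.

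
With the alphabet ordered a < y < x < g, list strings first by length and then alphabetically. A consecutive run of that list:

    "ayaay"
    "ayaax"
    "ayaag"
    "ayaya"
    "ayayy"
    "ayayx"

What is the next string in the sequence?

ayayg

Find the rightmost character of ayayx below g, bump it to the next letter, and reset everything to its right to a.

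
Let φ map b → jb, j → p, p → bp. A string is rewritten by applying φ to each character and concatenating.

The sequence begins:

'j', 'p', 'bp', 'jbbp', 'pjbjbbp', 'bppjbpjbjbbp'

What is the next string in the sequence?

Expanding bppjbpjbjbbp: b→jb, p→bp, p→bp, j→p, b→jb, p→bp, j→p, b→jb, j→p, b→jb, b→jb, p→bp. Concatenated: jb bp bp p jb bp p jb p jb jb bp.

jbbpbppjbbppjbpjbjbbp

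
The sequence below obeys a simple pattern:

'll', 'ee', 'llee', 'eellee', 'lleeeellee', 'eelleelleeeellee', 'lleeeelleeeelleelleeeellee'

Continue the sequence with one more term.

eelleelleeeelleelleeeelleeeelleelleeeellee

From term 3 onward, concatenate the second-to-last term with the last: ll·ee = llee, ee·llee = eellee, …
Continuing: eelleelleeeellee · lleeeelleeeelleelleeeellee gives term 8.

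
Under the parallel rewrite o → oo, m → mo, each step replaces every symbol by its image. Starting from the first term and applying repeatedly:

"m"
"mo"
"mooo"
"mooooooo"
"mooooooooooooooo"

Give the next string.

Rewriting the 16 symbols of mooooooooooooooo one by one yields mo oo oo oo oo oo oo oo oo oo oo oo oo oo oo oo; concatenated:

mooooooooooooooooooooooooooooooo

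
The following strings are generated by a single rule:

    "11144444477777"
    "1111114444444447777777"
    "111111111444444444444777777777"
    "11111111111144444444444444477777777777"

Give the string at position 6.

Each string has the form 1^{3n} 4^{3n+3} 7^{2n+3} (n = 1, 2, …).
Setting n = 6 gives 18, 21, 15 characters in each block.

111111111111111111444444444444444444444777777777777777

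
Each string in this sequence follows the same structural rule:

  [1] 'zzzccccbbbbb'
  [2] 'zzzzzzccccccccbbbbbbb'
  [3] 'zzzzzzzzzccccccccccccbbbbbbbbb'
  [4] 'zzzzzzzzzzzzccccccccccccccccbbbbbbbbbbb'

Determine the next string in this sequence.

The n-th term is 3n z's then 4n c's then 2n+3 b's (n = 1, 2, …).
At n = 5 the blocks have lengths 15, 20, 13.

zzzzzzzzzzzzzzzccccccccccccccccccccbbbbbbbbbbbbb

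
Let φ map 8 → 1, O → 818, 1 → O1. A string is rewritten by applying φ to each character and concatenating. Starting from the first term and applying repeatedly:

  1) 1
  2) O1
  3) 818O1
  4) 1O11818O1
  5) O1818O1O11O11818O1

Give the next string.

818O11O11818O1818O1O1818O1O11O11818O1

Replace each of the 18 characters of O1818O1O11O11818O1 in place — 818 O1 1 O1 1 818 O1 818 O1 O1 818 O1 O1 1 O1 1 818 O1 — and concatenate.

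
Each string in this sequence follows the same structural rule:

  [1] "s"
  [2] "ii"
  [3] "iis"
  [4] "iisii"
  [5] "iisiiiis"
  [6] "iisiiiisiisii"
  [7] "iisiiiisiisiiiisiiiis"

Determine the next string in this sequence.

This is a Fibonacci-style word recurrence s(k) = s(k−1)·s(k−2): e.g. ii·s = iis.
So term 8 is iisiiiisiisiiiisiiiis·iisiiiisiisii.

iisiiiisiisiiiisiiiisiisiiiisiisii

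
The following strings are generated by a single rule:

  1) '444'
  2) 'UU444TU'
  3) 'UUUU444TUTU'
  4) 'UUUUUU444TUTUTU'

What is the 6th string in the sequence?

Every step adds UU to the front and TU to the end of the previous string.
From UUUUUU444TUTUTU, 2 further steps: UUUUUU444TUTUTU → UUUUUUUU444TUTUTUTU → (answer).

UUUUUUUUUU444TUTUTUTUTU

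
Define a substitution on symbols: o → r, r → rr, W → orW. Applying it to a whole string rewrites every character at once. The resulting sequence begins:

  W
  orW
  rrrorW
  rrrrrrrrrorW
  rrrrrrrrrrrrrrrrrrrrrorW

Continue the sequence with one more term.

Rewriting the 24 symbols of rrrrrrrrrrrrrrrrrrrrrorW one by one yields rr rr rr rr rr rr rr rr rr rr rr rr rr rr rr rr rr rr rr rr rr r rr orW; concatenated:

rrrrrrrrrrrrrrrrrrrrrrrrrrrrrrrrrrrrrrrrrrrrrorW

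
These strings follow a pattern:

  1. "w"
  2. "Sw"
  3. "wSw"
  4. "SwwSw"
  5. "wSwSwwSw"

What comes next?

SwwSwwSwSwwSw

From term 3 onward, concatenate the second-to-last term with the last: w·Sw = wSw, Sw·wSw = SwwSw, …
Continuing: SwwSw · wSwSwwSw gives term 6.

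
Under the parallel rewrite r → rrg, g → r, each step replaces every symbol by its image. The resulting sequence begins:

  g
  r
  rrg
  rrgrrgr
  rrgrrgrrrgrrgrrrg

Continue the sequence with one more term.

Replace each of the 17 characters of rrgrrgrrrgrrgrrrg in place — rrg rrg r rrg rrg r rrg rrg rrg r rrg rrg r rrg rrg rrg r — and concatenate.

rrgrrgrrrgrrgrrrgrrgrrgrrrgrrgrrrgrrgrrgr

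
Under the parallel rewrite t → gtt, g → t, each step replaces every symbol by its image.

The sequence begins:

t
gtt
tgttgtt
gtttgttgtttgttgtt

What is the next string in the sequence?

Replace each of the 17 characters of gtttgttgtttgttgtt in place — t gtt gtt gtt t gtt gtt t gtt gtt gtt t gtt gtt t gtt gtt — and concatenate.

tgttgttgtttgttgtttgttgttgtttgttgtttgttgtt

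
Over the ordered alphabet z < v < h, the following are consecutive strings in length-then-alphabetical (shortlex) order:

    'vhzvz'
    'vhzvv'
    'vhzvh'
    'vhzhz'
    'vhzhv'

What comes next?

vhzhh

The successor of vhzhv increments the rightmost position that isn't already h and resets every position after it to z.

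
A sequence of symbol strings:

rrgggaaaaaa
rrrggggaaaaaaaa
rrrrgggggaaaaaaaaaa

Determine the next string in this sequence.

The n-th term is n-1 r's then n g's then 2n a's, where the shown terms are n = 3, 4, 5.
Setting n = 6 gives 5, 6, 12 characters in each block.

rrrrrggggggaaaaaaaaaaaa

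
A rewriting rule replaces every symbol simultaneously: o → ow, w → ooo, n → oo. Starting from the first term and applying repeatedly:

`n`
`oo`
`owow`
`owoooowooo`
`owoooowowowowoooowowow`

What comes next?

owoooowowowowoooowoooowoooowoooowowowowoooowoooowooo

φ(owoooowowowowoooowowow) expands symbol-by-symbol to ow ooo ow ow ow ow ooo ow ooo ow ooo ow ooo ow ow ow ow ooo ow ooo ow ooo; joining the 22 pieces gives the next term.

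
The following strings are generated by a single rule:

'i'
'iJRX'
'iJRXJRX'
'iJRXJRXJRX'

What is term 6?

Every step adds JRX to the end: s(k+1) = s(k)·JRX.
From iJRXJRXJRX, 2 further steps: iJRXJRXJRX → iJRXJRXJRXJRX → (answer).

iJRXJRXJRXJRXJRX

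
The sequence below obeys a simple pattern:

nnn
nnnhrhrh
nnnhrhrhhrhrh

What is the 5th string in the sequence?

nnnhrhrhhrhrhhrhrhhrhrh

Each term is the previous one with hrhrh appended.
From nnnhrhrhhrhrh, 2 further steps: nnnhrhrhhrhrh → nnnhrhrhhrhrhhrhrh → (answer).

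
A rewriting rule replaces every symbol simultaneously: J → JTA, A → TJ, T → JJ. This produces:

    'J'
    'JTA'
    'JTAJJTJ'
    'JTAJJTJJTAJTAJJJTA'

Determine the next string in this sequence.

JTAJJTJJTAJTAJJJTAJTAJJTJJTAJJTJJTAJTAJTAJJTJ

Replace each of the 18 characters of JTAJJTJJTAJTAJJJTA in place — JTA JJ TJ JTA JTA JJ JTA JTA JJ TJ JTA JJ TJ JTA JTA JTA JJ TJ — and concatenate.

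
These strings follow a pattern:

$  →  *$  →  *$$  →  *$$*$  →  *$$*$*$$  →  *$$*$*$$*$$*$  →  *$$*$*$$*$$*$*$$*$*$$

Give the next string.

*$$*$*$$*$$*$*$$*$*$$*$$*$*$$*$$*$

From term 3 onward, concatenate the last term with the second-to-last: *$·$ = *$$, *$$·*$ = *$$*$, …
Continuing: *$$*$*$$*$$*$*$$*$*$$ · *$$*$*$$*$$*$ gives term 8.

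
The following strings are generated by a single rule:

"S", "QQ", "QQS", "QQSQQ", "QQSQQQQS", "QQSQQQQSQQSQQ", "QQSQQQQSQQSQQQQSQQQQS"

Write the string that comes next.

QQSQQQQSQQSQQQQSQQQQSQQSQQQQSQQSQQ

Each term (from the third on) is the previous term followed by the one before it: term 3 = QQ·S = QQS.
So term 8 is QQSQQQQSQQSQQQQSQQQQS·QQSQQQQSQQSQQ.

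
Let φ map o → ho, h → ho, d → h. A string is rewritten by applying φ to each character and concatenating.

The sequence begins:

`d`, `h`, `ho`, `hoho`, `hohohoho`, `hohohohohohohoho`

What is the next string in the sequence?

Applying the rule to each of the 16 symbols of hohohohohohohoho gives the pieces ho ho ho ho ho ho ho ho ho ho ho ho ho ho ho ho, which concatenate to the answer.

hohohohohohohohohohohohohohohoho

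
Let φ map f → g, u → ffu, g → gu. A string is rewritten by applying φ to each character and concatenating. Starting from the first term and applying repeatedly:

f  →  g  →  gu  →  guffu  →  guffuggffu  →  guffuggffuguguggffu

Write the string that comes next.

Replace each of the 19 characters of guffuggffuguguggffu in place — gu ffu g g ffu gu gu g g ffu gu ffu gu ffu gu gu g g ffu — and concatenate.

guffuggffuguguggffuguffuguffuguguggffu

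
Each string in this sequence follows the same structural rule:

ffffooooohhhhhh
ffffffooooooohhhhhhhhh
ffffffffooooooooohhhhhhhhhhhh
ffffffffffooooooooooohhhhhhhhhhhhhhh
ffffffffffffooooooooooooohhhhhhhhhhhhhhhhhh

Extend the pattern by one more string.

Each string has the form f^{2n} o^{2n+1} h^{3n}, where the shown terms are n = 2, 3, 4, 5, 6.
Setting n = 7 gives 14, 15, 21 characters in each block.

ffffffffffffffooooooooooooooohhhhhhhhhhhhhhhhhhhhh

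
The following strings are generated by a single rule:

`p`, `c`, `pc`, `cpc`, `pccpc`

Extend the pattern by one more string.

cpcpccpc

From term 3 onward, concatenate the second-to-last term with the last: p·c = pc, c·pc = cpc, …
Continuing: cpc · pccpc gives term 6.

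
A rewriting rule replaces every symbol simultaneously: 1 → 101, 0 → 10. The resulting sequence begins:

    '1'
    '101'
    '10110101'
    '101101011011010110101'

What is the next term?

Applying the rule to each of the 21 symbols of 101101011011010110101 gives the pieces 101 10 101 101 10 101 10 101 101 10 101 101 10 101 10 101 101 10 101 10 101, which concatenate to the answer.

1011010110110101101011011010110110101101011011010110101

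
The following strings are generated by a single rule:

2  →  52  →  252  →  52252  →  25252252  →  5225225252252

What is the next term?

From term 3 onward, concatenate the second-to-last term with the last: 2·52 = 252, 52·252 = 52252, …
Continuing: 25252252 · 5225225252252 gives term 7.

252522525225225252252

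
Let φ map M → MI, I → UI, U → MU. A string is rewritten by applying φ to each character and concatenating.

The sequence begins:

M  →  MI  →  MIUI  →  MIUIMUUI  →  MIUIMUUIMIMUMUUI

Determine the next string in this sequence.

Replace each of the 16 characters of MIUIMUUIMIMUMUUI in place — MI UI MU UI MI MU MU UI MI UI MI MU MI MU MU UI — and concatenate.

MIUIMUUIMIMUMUUIMIUIMIMUMIMUMUUI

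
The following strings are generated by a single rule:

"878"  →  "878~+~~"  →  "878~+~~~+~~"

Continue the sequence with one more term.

Each term is the previous one with ~+~~ appended.
One more step from 878~+~~~+~~ gives the answer.

878~+~~~+~~~+~~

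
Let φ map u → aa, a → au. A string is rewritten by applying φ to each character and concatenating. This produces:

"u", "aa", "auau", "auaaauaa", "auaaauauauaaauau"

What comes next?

φ(auaaauauauaaauau) expands symbol-by-symbol to au aa au au au aa au aa au aa au au au aa au aa; joining the 16 pieces gives the next term.

auaaauauauaaauaaauaaauauauaaauaa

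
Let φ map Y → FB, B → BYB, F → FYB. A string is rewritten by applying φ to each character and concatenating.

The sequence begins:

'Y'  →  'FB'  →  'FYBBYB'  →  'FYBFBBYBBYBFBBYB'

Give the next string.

FYBFBBYBFYBBYBBYBFBBYBBYBFBBYBFYBBYBBYBFBBYB

Replace each of the 16 characters of FYBFBBYBBYBFBBYB in place — FYB FB BYB FYB BYB BYB FB BYB BYB FB BYB FYB BYB BYB FB BYB — and concatenate.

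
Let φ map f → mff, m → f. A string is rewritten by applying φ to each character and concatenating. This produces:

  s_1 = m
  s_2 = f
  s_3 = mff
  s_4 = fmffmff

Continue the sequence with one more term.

Expanding fmffmff: f→mff, m→f, f→mff, f→mff, m→f, f→mff, f→mff. Concatenated: mff f mff mff f mff mff.

mfffmffmfffmffmff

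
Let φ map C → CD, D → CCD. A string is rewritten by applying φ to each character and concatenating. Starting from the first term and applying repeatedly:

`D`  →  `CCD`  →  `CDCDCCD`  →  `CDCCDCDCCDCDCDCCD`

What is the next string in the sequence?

Rewriting the 17 symbols of CDCCDCDCCDCDCDCCD one by one yields CD CCD CD CD CCD CD CCD CD CD CCD CD CCD CD CCD CD CD CCD; concatenated:

CDCCDCDCDCCDCDCCDCDCDCCDCDCCDCDCCDCDCDCCD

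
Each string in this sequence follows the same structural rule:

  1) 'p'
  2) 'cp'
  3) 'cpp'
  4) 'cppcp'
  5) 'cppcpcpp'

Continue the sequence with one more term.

Each term (from the third on) is the previous term followed by the one before it: term 3 = cp·p = cpp.
The next term joins cppcpcpp and cppcp.

cppcpcppcppcp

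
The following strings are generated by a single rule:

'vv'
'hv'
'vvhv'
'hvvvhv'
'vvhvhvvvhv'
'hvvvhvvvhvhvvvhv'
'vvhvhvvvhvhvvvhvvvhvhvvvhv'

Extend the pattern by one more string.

Each term (from the third on) is the two preceding terms concatenated in order: term 3 = vv·hv = vvhv.
The next term joins hvvvhvvvhvhvvvhv and vvhvhvvvhvhvvvhvvvhvhvvvhv.

hvvvhvvvhvhvvvhvvvhvhvvvhvhvvvhvvvhvhvvvhv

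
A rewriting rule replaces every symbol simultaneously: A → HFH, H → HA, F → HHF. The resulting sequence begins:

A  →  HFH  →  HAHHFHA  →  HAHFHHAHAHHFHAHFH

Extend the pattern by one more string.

Rewriting the 17 symbols of HAHFHHAHAHHFHAHFH one by one yields HA HFH HA HHF HA HA HFH HA HFH HA HA HHF HA HFH HA HHF HA; concatenated:

HAHFHHAHHFHAHAHFHHAHFHHAHAHHFHAHFHHAHHFHA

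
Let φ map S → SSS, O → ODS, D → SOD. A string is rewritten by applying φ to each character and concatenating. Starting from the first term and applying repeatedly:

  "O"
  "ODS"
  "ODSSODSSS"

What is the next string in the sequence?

Rewriting each symbol of ODSSODSSS: O→ODS, D→SOD, S→SSS, S→SSS, O→ODS, D→SOD, S→SSS, S→SSS, S→SSS, which concatenates to ODS SOD SSS SSS ODS SOD SSS SSS SSS.

ODSSODSSSSSSODSSODSSSSSSSSS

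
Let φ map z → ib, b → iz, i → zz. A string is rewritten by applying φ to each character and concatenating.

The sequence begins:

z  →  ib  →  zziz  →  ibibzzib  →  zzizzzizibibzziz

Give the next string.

φ(zzizzzizibibzziz) expands symbol-by-symbol to ib ib zz ib ib ib zz ib zz iz zz iz ib ib zz ib; joining the 16 pieces gives the next term.

ibibzzibibibzzibzzizzzizibibzzib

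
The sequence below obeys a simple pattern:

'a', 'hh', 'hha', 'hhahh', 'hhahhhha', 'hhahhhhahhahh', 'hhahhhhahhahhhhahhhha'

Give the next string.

hhahhhhahhahhhhahhhhahhahhhhahhahh

From term 3 onward, concatenate the last term with the second-to-last: hh·a = hha, hha·hh = hhahh, …
So term 8 is hhahhhhahhahhhhahhhha·hhahhhhahhahh.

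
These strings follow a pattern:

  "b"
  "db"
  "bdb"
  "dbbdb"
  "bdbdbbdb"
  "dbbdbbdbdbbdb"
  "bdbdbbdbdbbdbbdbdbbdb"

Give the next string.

dbbdbbdbdbbdbbdbdbbdbdbbdbbdbdbbdb

From term 3 onward, concatenate the second-to-last term with the last: b·db = bdb, db·bdb = dbbdb, …
So term 8 is dbbdbbdbdbbdb·bdbdbbdbdbbdbbdbdbbdb.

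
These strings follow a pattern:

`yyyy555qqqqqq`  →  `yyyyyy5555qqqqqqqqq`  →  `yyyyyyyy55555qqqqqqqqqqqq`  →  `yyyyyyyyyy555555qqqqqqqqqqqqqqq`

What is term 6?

yyyyyyyyyyyyyy55555555qqqqqqqqqqqqqqqqqqqqq

Each string has the form y^{2n} 5^{n+1} q^{3n}, where the shown terms are n = 2, 3, 4, 5.
For term 6, n = 7, so the run lengths are 14, 8, 21.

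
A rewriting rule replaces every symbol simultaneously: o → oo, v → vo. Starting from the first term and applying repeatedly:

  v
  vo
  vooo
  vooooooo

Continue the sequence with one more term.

Expanding vooooooo: v→vo, o→oo, o→oo, o→oo, o→oo, o→oo, o→oo, o→oo. Concatenated: vo oo oo oo oo oo oo oo.

vooooooooooooooo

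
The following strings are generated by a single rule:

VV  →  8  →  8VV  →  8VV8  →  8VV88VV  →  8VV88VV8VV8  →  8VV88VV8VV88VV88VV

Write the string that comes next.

This is a Fibonacci-style word recurrence s(k) = s(k−1)·s(k−2): e.g. 8·VV = 8VV.
The next term joins 8VV88VV8VV88VV88VV and 8VV88VV8VV8.

8VV88VV8VV88VV88VV8VV88VV8VV8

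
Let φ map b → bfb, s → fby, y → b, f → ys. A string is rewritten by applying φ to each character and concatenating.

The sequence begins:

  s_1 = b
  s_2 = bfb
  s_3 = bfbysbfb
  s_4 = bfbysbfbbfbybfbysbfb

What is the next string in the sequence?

Replace each of the 20 characters of bfbysbfbbfbybfbysbfb in place — bfb ys bfb b fby bfb ys bfb bfb ys bfb b bfb ys bfb b fby bfb ys bfb — and concatenate.

bfbysbfbbfbybfbysbfbbfbysbfbbbfbysbfbbfbybfbysbfb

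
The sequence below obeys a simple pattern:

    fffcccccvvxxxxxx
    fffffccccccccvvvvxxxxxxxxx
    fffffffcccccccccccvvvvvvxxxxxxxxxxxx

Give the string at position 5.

fffffffffffcccccccccccccccccvvvvvvvvvvxxxxxxxxxxxxxxxxxx

Each string has the form f^{2n+1} c^{3n+2} v^{2n} x^{3n+3} (n = 1, 2, …).
For term 5, n = 5, so the run lengths are 11, 17, 10, 18.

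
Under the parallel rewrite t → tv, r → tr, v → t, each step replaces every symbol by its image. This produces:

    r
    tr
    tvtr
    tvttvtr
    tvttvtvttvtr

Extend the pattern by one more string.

tvttvtvttvttvtvttvtr

Rewriting each symbol of tvttvtvttvtr: t→tv, v→t, t→tv, t→tv, v→t, t→tv, v→t, t→tv, t→tv, v→t, t→tv, r→tr, which concatenates to tv t tv tv t tv t tv tv t tv tr.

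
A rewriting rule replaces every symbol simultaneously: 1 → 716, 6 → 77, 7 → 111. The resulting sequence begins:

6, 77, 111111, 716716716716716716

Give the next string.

Rewriting the 18 symbols of 716716716716716716 one by one yields 111 716 77 111 716 77 111 716 77 111 716 77 111 716 77 111 716 77; concatenated:

111716771117167711171677111716771117167711171677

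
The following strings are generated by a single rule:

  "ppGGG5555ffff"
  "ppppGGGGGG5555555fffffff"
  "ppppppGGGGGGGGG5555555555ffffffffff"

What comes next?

Each string has the form p^{2n} G^{3n} 5^{3n+1} f^{3n+1} (n = 1, 2, …).
At n = 4 the blocks have lengths 8, 12, 13, 13.

ppppppppGGGGGGGGGGGG5555555555555fffffffffffff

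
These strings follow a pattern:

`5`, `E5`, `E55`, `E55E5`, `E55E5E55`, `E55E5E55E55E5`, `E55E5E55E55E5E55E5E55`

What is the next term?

E55E5E55E55E5E55E5E55E55E5E55E55E5

Each term (from the third on) is the previous term followed by the one before it: term 3 = E5·5 = E55.
The next term joins E55E5E55E55E5E55E5E55 and E55E5E55E55E5.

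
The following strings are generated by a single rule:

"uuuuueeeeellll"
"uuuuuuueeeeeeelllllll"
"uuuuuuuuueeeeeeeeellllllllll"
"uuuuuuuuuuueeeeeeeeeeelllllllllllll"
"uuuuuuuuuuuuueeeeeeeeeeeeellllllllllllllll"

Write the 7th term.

Reading off run lengths: u runs 5, 7, 9, 11, 13; e runs 5, 7, 9, 11, 13; l runs 4, 7, 10, 13, 16 — each is linear in n, where the shown terms are n = 2, 3, 4, 5, 6.
At n = 8 the blocks have lengths 17, 17, 22.

uuuuuuuuuuuuuuuuueeeeeeeeeeeeeeeeellllllllllllllllllllll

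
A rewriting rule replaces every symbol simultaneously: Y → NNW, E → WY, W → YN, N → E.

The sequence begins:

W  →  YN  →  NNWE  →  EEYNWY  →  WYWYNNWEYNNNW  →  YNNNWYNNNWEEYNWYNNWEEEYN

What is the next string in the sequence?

NNWEEEYNNNWEEEYNWYWYNNWEYNNNWEEYNWYWYWYNNWE

φ(YNNNWYNNNWEEYNWYNNWEEEYN) expands symbol-by-symbol to NNW E E E YN NNW E E E YN WY WY NNW E YN NNW E E YN WY WY WY NNW E; joining the 24 pieces gives the next term.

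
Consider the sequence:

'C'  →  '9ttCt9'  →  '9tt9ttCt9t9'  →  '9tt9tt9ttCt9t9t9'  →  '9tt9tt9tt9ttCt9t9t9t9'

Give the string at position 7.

Each term wraps the previous one in 9tt on the left and t9 on the right.
From 9tt9tt9tt9ttCt9t9t9t9, 2 further steps: 9tt9tt9tt9ttCt9t9t9t9 → 9tt9tt9tt9tt9ttCt9t9t9t9t9 → (answer).

9tt9tt9tt9tt9tt9ttCt9t9t9t9t9t9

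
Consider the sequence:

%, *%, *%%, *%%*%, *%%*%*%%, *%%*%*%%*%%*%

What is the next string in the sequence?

This is a Fibonacci-style word recurrence s(k) = s(k−1)·s(k−2): e.g. *%·% = *%%.
So term 7 is *%%*%*%%*%%*%·*%%*%*%%.

*%%*%*%%*%%*%*%%*%*%%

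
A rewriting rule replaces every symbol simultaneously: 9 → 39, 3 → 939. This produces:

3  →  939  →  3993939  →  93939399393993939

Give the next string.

39939399393993939399393993939399393993939

Replace each of the 17 characters of 93939399393993939 in place — 39 939 39 939 39 939 39 39 939 39 939 39 39 939 39 939 39 — and concatenate.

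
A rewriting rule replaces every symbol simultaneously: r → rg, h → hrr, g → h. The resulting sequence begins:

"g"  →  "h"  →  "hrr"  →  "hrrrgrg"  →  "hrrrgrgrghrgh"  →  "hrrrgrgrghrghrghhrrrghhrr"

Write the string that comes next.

Applying the rule to each of the 25 symbols of hrrrgrgrghrghrghhrrrghhrr gives the pieces hrr rg rg rg h rg h rg h hrr rg h hrr rg h hrr hrr rg rg rg h hrr hrr rg rg, which concatenate to the answer.

hrrrgrgrghrghrghhrrrghhrrrghhrrhrrrgrgrghhrrhrrrgrg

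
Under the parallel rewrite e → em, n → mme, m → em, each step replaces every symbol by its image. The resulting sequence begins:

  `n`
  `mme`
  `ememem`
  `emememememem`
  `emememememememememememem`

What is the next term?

emememememememememememememememememememememememem

Replace each of the 24 characters of emememememememememememem in place — em em em em em em em em em em em em em em em em em em em em em em em em — and concatenate.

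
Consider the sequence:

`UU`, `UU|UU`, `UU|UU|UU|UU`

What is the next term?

UU|UU|UU|UU|UU|UU|UU|UU

s(k+1) = s(k)·|·s(k) — each term doubles the last with '|' between the halves.
So the next term is two copies of UU|UU|UU|UU with '|' between the halves.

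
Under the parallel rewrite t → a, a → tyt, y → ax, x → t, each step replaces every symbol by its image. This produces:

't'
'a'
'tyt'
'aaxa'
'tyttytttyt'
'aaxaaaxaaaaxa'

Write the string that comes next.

φ(aaxaaaxaaaaxa) expands symbol-by-symbol to tyt tyt t tyt tyt tyt t tyt tyt tyt tyt t tyt; joining the 13 pieces gives the next term.

tyttytttyttyttytttyttyttyttytttyt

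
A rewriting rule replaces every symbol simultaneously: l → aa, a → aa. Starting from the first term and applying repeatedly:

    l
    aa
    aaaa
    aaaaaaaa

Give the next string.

aaaaaaaaaaaaaaaa

Expanding aaaaaaaa: a→aa, a→aa, a→aa, a→aa, a→aa, a→aa, a→aa, a→aa. Concatenated: aa aa aa aa aa aa aa aa.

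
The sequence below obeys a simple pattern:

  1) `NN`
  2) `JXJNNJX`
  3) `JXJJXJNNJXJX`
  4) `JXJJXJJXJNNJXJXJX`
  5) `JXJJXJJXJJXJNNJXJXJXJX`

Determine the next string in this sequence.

Every step adds JXJ to the front and JX to the end of the previous string.
Applying this once more to JXJJXJJXJJXJNNJXJXJXJX:

JXJJXJJXJJXJJXJNNJXJXJXJXJX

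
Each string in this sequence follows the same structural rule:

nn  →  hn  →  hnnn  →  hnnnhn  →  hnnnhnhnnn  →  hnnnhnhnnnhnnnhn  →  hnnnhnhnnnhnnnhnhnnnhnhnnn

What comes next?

hnnnhnhnnnhnnnhnhnnnhnhnnnhnnnhnhnnnhnnnhn

This is a Fibonacci-style word recurrence s(k) = s(k−1)·s(k−2): e.g. hn·nn = hnnn.
The next term joins hnnnhnhnnnhnnnhnhnnnhnhnnn and hnnnhnhnnnhnnnhn.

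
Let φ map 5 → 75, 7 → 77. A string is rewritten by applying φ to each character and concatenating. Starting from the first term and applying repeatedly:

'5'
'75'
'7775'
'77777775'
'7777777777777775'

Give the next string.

77777777777777777777777777777775

φ(7777777777777775) expands symbol-by-symbol to 77 77 77 77 77 77 77 77 77 77 77 77 77 77 77 75; joining the 16 pieces gives the next term.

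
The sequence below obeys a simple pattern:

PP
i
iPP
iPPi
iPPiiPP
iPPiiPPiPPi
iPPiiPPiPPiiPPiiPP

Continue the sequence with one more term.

Each term (from the third on) is the previous term followed by the one before it: term 3 = i·PP = iPP.
So term 8 is iPPiiPPiPPiiPPiiPP·iPPiiPPiPPi.

iPPiiPPiPPiiPPiiPPiPPiiPPiPPi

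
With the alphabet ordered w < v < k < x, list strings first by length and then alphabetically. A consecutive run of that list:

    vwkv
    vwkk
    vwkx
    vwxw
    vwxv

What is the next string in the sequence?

Find the rightmost character of vwxv below x, bump it to the next letter, and reset everything to its right to w.

vwxk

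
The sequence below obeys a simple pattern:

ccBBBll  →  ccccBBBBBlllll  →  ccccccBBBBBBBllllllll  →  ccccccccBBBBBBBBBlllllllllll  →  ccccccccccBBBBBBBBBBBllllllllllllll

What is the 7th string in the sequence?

Each string has the form c^{2n} B^{2n+1} l^{3n-1} (n = 1, 2, …).
Setting n = 7 gives 14, 15, 20 characters in each block.

ccccccccccccccBBBBBBBBBBBBBBBllllllllllllllllllll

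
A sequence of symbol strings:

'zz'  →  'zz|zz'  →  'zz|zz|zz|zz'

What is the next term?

Each string is two copies of the previous one joined by '|'.
Doubling zz|zz|zz|zz with '|' between the halves:

zz|zz|zz|zz|zz|zz|zz|zz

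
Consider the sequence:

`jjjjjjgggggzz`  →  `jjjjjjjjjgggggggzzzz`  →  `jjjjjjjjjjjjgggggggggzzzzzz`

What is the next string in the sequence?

The n-th term is 3n+3 j's then 2n+3 g's then 2n z's (n = 1, 2, …).
For the next term, n = 4, so the run lengths are 15, 11, 8.

jjjjjjjjjjjjjjjgggggggggggzzzzzzzz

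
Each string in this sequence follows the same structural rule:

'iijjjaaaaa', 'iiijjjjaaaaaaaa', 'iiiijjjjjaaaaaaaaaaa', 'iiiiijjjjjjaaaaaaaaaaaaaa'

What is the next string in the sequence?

iiiiiijjjjjjjaaaaaaaaaaaaaaaaa

The n-th term is n+1 i's then n+2 j's then 3n+2 a's (n = 1, 2, …).
Setting n = 5 gives 6, 7, 17 characters in each block.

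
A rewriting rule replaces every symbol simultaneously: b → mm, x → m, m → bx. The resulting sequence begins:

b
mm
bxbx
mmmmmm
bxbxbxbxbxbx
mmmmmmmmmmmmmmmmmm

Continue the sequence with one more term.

Rewriting the 18 symbols of mmmmmmmmmmmmmmmmmm one by one yields bx bx bx bx bx bx bx bx bx bx bx bx bx bx bx bx bx bx; concatenated:

bxbxbxbxbxbxbxbxbxbxbxbxbxbxbxbxbxbx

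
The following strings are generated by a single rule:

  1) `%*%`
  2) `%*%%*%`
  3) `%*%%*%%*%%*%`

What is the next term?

s(k+1) = s(k)·s(k) — each term doubles the last.
Doubling %*%%*%%*%%*%:

%*%%*%%*%%*%%*%%*%%*%%*%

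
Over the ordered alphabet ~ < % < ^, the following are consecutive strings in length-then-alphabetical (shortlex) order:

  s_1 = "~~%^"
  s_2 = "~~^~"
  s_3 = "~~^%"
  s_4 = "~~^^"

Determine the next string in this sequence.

~%~~

Find the rightmost character of ~~^^ below ^, bump it to the next letter, and reset everything to its right to ~.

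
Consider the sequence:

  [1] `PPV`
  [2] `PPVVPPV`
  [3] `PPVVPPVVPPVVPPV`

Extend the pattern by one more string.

PPVVPPVVPPVVPPVVPPVVPPVVPPVVPPV

Every step duplicates the string with 'V' between the halves.
One more doubling of PPVVPPVVPPVVPPV gives the answer.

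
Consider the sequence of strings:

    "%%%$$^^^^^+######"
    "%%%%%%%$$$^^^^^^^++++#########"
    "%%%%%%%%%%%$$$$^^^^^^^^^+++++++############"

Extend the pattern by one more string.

The n-th term is 4n-1 %'s then n+1 $'s then 2n+3 ^'s then 3n-2 +'s then 3n+3 #'s (n = 1, 2, …).
Setting n = 4 gives 15, 5, 11, 10, 15 characters in each block.

%%%%%%%%%%%%%%%$$$$$^^^^^^^^^^^++++++++++###############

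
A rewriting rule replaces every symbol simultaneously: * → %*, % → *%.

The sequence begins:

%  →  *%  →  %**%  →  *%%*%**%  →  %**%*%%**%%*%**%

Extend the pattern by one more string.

Applying the rule to each of the 16 symbols of %**%*%%**%%*%**% gives the pieces *% %* %* *% %* *% *% %* %* *% *% %* *% %* %* *%, which concatenate to the answer.

*%%*%**%%**%*%%*%**%*%%**%%*%**%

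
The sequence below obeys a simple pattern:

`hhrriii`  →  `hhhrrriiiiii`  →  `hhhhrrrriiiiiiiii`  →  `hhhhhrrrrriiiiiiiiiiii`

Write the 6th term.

Each string has the form h^{n+1} r^{n+1} i^{3n} (n = 1, 2, …).
Setting n = 6 gives 7, 7, 18 characters in each block.

hhhhhhhrrrrrrriiiiiiiiiiiiiiiiii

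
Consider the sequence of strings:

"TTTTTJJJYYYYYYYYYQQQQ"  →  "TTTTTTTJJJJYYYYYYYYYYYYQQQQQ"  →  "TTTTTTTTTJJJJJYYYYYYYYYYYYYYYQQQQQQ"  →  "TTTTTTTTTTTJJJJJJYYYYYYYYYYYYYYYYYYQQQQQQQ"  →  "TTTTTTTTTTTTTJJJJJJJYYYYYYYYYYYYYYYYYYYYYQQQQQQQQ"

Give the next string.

Each string has the form T^{2n-1} J^{n} Y^{3n} Q^{n+1}, where the shown terms are n = 3, 4, 5, 6, 7.
At n = 8 the blocks have lengths 15, 8, 24, 9.

TTTTTTTTTTTTTTTJJJJJJJJYYYYYYYYYYYYYYYYYYYYYYYYQQQQQQQQQ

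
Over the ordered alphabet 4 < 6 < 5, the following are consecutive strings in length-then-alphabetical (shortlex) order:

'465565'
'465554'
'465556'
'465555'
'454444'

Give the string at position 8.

Continuing the enumeration 3 steps past 454444: 454444 → 454446 → 454445 → (answer).

454464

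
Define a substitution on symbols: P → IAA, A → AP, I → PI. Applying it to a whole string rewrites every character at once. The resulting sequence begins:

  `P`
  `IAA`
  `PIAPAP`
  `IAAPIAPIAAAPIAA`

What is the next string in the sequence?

Replace each of the 15 characters of IAAPIAPIAAAPIAA in place — PI AP AP IAA PI AP IAA PI AP AP AP IAA PI AP AP — and concatenate.

PIAPAPIAAPIAPIAAPIAPAPAPIAAPIAPAP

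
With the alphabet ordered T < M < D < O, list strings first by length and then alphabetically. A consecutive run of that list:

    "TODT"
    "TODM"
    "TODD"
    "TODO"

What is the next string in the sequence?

Treat TODO as a base-4 numeral over the given alphabet and add one, carrying through any trailing O's.

TOOT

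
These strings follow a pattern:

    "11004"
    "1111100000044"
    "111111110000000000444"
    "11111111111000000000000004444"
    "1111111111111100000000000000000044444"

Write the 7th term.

The n-th term is 3n-1 1's then 4n-2 0's then n 4's (n = 1, 2, …).
At n = 7 the blocks have lengths 20, 26, 7.

11111111111111111111000000000000000000000000004444444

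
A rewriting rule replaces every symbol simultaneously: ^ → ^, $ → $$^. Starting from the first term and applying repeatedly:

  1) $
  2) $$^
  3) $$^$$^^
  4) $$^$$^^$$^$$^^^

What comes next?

φ($$^$$^^$$^$$^^^) expands symbol-by-symbol to $$^ $$^ ^ $$^ $$^ ^ ^ $$^ $$^ ^ $$^ $$^ ^ ^ ^; joining the 15 pieces gives the next term.

$$^$$^^$$^$$^^^$$^$$^^$$^$$^^^^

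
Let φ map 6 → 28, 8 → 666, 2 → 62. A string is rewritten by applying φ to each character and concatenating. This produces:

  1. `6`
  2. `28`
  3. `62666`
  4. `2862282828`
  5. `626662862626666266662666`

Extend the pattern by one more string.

φ(626662862626666266662666) expands symbol-by-symbol to 28 62 28 28 28 62 666 28 62 28 62 28 28 28 28 62 28 28 28 28 62 28 28 28; joining the 24 pieces gives the next term.

2862282828626662862286228282828622828282862282828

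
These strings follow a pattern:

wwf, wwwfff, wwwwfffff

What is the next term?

Reading off run lengths: w runs 2, 3, 4; f runs 1, 3, 5 — each is linear in n (n = 1, 2, …).
At n = 4 the blocks have lengths 5, 7.

wwwwwfffffff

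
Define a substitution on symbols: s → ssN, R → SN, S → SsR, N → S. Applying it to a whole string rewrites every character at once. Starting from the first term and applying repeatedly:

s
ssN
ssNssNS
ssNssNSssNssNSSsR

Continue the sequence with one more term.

ssNssNSssNssNSSsRssNssNSssNssNSSsRSsRssNSN

Replace each of the 17 characters of ssNssNSssNssNSSsR in place — ssN ssN S ssN ssN S SsR ssN ssN S ssN ssN S SsR SsR ssN SN — and concatenate.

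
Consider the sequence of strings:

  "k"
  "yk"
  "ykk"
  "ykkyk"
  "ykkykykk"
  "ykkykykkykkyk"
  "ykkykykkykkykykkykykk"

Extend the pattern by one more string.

ykkykykkykkykykkykykkykkykykkykkyk

This is a Fibonacci-style word recurrence s(k) = s(k−1)·s(k−2): e.g. yk·k = ykk.
So term 8 is ykkykykkykkykykkykykk·ykkykykkykkyk.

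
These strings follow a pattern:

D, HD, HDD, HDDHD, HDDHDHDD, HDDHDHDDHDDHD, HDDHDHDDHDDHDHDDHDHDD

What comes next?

From term 3 onward, concatenate the last term with the second-to-last: HD·D = HDD, HDD·HD = HDDHD, …
So term 8 is HDDHDHDDHDDHDHDDHDHDD·HDDHDHDDHDDHD.

HDDHDHDDHDDHDHDDHDHDDHDDHDHDDHDDHD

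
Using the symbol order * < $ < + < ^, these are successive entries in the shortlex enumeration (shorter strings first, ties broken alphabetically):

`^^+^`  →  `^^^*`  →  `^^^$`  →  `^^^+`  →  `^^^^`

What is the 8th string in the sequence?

****+

Stepping forward 3 times from ^^^^: ^^^^ → ***** → ****$, then the target.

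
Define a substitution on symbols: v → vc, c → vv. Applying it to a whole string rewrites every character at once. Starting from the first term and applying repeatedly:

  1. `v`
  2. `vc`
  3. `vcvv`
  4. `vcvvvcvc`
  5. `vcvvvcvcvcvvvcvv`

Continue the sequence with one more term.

vcvvvcvcvcvvvcvvvcvvvcvcvcvvvcvc

Applying the rule to each of the 16 symbols of vcvvvcvcvcvvvcvv gives the pieces vc vv vc vc vc vv vc vv vc vv vc vc vc vv vc vc, which concatenate to the answer.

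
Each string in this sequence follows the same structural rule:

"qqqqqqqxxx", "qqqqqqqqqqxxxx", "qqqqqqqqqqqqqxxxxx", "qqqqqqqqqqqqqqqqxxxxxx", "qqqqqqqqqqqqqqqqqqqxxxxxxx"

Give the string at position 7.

Reading off run lengths: q runs 7, 10, 13, 16, 19; x runs 3, 4, 5, 6, 7 — each is linear in n, where the shown terms are n = 2, 3, 4, 5, 6.
Setting n = 8 gives 25, 9 characters in each block.

qqqqqqqqqqqqqqqqqqqqqqqqqxxxxxxxxx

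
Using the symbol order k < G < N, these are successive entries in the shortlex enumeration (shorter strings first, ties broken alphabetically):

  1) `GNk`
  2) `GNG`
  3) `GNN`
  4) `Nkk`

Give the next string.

NkG

Treat Nkk as a base-3 numeral over the given alphabet and add one, carrying through any trailing N's.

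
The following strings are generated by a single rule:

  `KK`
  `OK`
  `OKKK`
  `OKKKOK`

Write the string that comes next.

From term 3 onward, concatenate the last term with the second-to-last: OK·KK = OKKK, OKKK·OK = OKKKOK, …
So term 5 is OKKKOK·OKKK.

OKKKOKOKKK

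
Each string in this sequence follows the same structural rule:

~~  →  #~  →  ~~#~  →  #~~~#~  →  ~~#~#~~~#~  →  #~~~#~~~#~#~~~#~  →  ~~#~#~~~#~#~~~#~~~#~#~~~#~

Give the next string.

Each term (from the third on) is the two preceding terms concatenated in order: term 3 = ~~·#~ = ~~#~.
The next term joins #~~~#~~~#~#~~~#~ and ~~#~#~~~#~#~~~#~~~#~#~~~#~.

#~~~#~~~#~#~~~#~~~#~#~~~#~#~~~#~~~#~#~~~#~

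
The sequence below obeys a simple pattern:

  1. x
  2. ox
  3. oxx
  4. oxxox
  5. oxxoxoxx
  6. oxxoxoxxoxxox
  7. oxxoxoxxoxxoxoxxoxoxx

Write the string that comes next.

oxxoxoxxoxxoxoxxoxoxxoxxoxoxxoxxox

From term 3 onward, concatenate the last term with the second-to-last: ox·x = oxx, oxx·ox = oxxox, …
So term 8 is oxxoxoxxoxxoxoxxoxoxx·oxxoxoxxoxxox.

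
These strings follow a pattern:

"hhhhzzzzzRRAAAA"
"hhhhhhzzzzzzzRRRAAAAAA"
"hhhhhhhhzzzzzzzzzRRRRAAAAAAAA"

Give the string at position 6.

hhhhhhhhhhhhhhzzzzzzzzzzzzzzzRRRRRRRAAAAAAAAAAAAAA

The n-th term is 2n h's then 2n+1 z's then n R's then 2n A's, where the shown terms are n = 2, 3, 4.
At n = 7 the blocks have lengths 14, 15, 7, 14.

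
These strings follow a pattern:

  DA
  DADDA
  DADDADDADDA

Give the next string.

Each string is two copies of the previous one joined by 'D'.
Doubling DADDADDADDA with 'D' between the halves:

DADDADDADDADDADDADDADDA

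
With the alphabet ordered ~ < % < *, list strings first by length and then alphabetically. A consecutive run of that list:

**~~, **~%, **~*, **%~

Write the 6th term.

**%*

Advancing 2 positions from **%~ through **%~ → **%% reaches term 6.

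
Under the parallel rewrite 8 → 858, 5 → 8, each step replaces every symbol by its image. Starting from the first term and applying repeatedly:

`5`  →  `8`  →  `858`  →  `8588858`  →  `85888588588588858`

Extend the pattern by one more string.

85888588588588858858885885888588588588858

φ(85888588588588858) expands symbol-by-symbol to 858 8 858 858 858 8 858 858 8 858 858 8 858 858 858 8 858; joining the 17 pieces gives the next term.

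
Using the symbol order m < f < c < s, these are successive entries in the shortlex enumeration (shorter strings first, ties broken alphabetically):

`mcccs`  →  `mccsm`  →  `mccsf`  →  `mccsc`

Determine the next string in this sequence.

Find the rightmost character of mccsc below s, bump it to the next letter, and reset everything to its right to m.

mccss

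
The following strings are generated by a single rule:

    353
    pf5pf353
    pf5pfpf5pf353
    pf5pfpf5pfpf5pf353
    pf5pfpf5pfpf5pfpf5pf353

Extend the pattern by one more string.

Every step adds pf5pf at the front: s(k+1) = pf5pf·s(k).
So the next term is pf5pf·pf5pfpf5pfpf5pfpf5pf353.

pf5pfpf5pfpf5pfpf5pfpf5pf353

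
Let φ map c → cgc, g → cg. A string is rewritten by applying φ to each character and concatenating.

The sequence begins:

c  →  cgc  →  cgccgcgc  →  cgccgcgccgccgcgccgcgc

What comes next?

cgccgcgccgccgcgccgcgccgccgcgccgccgcgccgcgccgccgcgccgcgc

φ(cgccgcgccgccgcgccgcgc) expands symbol-by-symbol to cgc cg cgc cgc cg cgc cg cgc cgc cg cgc cgc cg cgc cg cgc cgc cg cgc cg cgc; joining the 21 pieces gives the next term.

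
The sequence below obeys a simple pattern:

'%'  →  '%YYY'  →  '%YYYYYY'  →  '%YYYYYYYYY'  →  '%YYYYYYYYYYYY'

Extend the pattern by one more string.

The strings grow by a fixed suffix YYY each time.
Applying this once more to %YYYYYYYYYYYY:

%YYYYYYYYYYYYYYY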